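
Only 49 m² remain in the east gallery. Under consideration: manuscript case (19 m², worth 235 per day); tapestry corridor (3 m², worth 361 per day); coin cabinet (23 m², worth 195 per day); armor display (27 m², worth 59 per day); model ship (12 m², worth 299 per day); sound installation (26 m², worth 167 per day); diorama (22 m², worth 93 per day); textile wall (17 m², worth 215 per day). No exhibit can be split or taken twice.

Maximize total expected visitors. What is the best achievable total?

Taking the top-ratio exhibits first gives tapestry corridor + model ship + textile wall for 875 (32 m²).
Replace textile wall with manuscript case: the trade gains 20 net, giving 895 at 34 m².
The closest alternative, tapestry corridor + model ship + textile wall, reaches only 875.

895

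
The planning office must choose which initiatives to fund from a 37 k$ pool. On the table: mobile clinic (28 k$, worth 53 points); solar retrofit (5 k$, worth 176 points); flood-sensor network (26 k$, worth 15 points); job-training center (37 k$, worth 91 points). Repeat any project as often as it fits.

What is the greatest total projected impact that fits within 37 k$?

1232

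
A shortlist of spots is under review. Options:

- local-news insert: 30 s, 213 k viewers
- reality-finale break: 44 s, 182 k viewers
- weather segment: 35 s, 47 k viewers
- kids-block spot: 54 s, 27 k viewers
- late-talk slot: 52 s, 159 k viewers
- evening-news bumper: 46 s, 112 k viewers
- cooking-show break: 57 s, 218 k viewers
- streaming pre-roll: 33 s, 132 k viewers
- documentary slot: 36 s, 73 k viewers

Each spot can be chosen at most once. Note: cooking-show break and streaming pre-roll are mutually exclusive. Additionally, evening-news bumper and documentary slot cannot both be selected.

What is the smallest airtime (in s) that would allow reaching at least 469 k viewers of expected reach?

107

Minimise s subject to total expected reach ≥ 469.
local-news insert + reality-finale break + streaming pre-roll reaches 527 using 107 s.
Any bundle with less than 107 s falls short of 469.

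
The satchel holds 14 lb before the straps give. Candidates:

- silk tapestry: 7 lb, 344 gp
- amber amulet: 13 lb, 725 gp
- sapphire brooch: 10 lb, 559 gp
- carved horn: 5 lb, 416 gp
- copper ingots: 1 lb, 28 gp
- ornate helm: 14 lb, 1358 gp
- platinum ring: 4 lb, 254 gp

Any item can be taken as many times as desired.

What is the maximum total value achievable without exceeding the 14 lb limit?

1358

Ranking by ratio (value/lb): ornate helm 97.00, carved horn 83.20, platinum ring 63.50, sapphire brooch 55.90.
Ornate helm uses 14 of the 14 lb and totals 1358.
Every other selection either busts 14 lb or fails to beat 1358.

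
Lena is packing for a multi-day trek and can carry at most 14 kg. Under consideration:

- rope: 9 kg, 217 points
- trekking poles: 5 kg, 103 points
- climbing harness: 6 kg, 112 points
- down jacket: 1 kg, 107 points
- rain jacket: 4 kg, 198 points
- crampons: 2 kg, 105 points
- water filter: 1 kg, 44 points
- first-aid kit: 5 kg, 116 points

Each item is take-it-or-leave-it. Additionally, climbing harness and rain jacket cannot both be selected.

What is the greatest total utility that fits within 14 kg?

570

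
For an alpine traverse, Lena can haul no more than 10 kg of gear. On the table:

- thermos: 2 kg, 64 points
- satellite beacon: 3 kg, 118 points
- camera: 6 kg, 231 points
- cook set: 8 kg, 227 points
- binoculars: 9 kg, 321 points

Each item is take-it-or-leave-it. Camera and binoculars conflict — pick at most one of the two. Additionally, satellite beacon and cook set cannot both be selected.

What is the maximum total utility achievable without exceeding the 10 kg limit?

349

By utility per kg: satellite beacon 39.33, camera 38.50, binoculars 35.67, thermos 32.00 lead.
Satellite beacon + camera uses 9 of the 10 kg and totals 349.
The closest alternative, binoculars, reaches only 321.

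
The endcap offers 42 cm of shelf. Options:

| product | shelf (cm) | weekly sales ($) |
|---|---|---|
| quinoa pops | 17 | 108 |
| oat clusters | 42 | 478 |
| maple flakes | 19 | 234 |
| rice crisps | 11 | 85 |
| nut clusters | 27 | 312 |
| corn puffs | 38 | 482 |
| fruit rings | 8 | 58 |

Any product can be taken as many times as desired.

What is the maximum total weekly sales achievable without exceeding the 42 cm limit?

482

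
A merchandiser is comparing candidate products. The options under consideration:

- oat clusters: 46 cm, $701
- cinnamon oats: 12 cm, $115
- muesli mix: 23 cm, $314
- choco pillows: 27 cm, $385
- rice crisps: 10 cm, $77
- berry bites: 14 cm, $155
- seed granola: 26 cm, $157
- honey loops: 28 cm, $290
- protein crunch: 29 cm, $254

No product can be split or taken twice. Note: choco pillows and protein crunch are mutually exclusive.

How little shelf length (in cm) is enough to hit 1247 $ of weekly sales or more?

Look for the lowest-shelf combination reaching 1247.
oat clusters + muesli mix + rice crisps + berry bites reaches 1247 using 93 cm.
Below 93 cm the best achievable stays under 1247.

93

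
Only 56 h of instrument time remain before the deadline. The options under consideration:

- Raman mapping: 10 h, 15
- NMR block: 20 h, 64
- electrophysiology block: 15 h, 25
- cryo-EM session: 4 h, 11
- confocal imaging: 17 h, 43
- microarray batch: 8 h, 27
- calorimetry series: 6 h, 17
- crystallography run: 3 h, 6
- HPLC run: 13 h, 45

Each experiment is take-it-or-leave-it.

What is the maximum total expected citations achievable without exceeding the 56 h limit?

170

The ratio ordering already packs tightly: NMR block + cryo-EM session + microarray batch + calorimetry series + crystallography run + HPLC run, 54 h, 170.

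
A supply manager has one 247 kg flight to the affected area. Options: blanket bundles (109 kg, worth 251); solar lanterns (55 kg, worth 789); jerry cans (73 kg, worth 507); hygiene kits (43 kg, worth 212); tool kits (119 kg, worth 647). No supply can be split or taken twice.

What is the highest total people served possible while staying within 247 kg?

1943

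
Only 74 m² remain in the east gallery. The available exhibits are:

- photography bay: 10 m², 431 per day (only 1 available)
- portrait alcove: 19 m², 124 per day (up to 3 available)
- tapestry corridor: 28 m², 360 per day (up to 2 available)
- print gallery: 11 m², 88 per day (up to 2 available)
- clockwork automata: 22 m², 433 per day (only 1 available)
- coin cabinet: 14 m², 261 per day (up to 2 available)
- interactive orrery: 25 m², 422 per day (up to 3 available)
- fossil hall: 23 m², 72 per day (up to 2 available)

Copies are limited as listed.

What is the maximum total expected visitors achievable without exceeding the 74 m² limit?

1547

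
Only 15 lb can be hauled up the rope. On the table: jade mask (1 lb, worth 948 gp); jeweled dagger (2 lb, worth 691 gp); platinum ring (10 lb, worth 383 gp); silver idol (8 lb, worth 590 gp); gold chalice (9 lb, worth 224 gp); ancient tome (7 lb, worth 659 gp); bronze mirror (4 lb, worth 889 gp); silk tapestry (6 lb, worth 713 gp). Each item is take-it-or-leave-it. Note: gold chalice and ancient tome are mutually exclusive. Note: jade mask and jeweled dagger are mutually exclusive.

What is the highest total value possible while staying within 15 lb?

Density check — jade mask 948.00, jeweled dagger 345.50, bronze mirror 222.25, silk tapestry 118.83 are the best per lb.
Best packing: jade mask + bronze mirror + silk tapestry — 11 lb, 2550 total.
That's the maximum — no feasible swap from here does better than 2550.

2550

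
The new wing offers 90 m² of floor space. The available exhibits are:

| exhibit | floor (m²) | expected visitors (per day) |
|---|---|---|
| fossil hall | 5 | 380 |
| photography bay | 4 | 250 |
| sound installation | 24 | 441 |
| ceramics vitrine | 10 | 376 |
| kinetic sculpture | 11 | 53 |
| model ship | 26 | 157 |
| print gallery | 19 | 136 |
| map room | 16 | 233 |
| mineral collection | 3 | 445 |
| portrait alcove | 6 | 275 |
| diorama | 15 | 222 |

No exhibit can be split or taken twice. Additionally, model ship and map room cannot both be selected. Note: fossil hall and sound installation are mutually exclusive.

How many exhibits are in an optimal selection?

9

The maximum expected visitors within 90 m² is 2370.
For example fossil hall + photography bay + ceramics vitrine + kinetic sculpture + print gallery + map room + mineral collection + portrait alcove + diorama achieves it, using 89 m².
All optima have 9 exhibits.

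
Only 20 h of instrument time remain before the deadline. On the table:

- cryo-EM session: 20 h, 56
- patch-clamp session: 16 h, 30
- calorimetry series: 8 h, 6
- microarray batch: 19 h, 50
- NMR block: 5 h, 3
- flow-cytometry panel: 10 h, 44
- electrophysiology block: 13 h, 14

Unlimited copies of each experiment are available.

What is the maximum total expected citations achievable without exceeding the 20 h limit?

88

Best packing: 2×flow-cytometry panel — 20 h, 88 total.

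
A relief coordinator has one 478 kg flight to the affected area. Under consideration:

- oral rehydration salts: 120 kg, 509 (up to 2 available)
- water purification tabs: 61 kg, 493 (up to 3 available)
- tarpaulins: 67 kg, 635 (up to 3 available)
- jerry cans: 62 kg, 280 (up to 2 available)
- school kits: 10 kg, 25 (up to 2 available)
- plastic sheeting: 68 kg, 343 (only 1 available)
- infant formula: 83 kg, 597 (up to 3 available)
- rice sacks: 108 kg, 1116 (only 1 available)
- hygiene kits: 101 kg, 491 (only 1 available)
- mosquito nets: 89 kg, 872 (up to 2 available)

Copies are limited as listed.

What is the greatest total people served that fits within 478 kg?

4481

Greedy by ratio would take 2×tarpaulins + 2×school kits + rice sacks + 2×mosquito nets: 440 kg used, total 4180.
Replace tarpaulins and 2×school kits with 2×water purification tabs: the trade gains 301 net, giving 4481 at 475 kg.
The spare 3 kg is too small for any remaining supply, and no exchange beats 4481.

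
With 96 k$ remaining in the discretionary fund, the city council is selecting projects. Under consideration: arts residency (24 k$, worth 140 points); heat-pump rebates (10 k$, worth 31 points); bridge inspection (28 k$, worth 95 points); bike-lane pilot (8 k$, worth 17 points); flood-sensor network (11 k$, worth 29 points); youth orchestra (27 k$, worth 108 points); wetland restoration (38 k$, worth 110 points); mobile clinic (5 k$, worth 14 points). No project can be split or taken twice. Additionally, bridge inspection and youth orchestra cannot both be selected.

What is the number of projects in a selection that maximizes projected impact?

4

The maximum projected impact within 96 k$ is 372.
One optimal bundle: arts residency + youth orchestra + wetland restoration + mobile clinic (94 k$).
All optima have 4 projects.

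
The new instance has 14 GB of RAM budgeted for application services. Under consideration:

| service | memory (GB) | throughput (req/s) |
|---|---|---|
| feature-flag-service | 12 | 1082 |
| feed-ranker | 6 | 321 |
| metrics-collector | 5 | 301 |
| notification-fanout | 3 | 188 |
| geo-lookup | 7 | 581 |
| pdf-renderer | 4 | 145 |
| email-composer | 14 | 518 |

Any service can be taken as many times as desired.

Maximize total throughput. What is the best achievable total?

Ranking by ratio (throughput/GB): feature-flag-service 90.17, geo-lookup 83.00, notification-fanout 62.67, metrics-collector 60.20.
Greedy by ratio would take feature-flag-service: 12 GB used, total 1082.
Replace feature-flag-service with 2×geo-lookup: the trade gains 80 net, giving 1162 at 14 GB.
That's the maximum — no swap from here does better than 1162.

1162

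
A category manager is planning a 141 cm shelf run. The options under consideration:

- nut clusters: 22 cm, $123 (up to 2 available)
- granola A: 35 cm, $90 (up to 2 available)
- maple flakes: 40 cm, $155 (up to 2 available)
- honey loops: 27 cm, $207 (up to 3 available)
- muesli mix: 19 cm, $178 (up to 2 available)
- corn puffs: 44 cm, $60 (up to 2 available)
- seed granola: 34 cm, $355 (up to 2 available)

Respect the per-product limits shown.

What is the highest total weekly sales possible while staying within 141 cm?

1302

Filling by ratio: honey loops + 2×muesli mix + 2×seed granola for 1273, with 8 cm left unused.
Replace muesli mix with honey loops: the trade gains 29 net, giving 1302 at 141 cm.
Nothing else within 141 cm beats 1302.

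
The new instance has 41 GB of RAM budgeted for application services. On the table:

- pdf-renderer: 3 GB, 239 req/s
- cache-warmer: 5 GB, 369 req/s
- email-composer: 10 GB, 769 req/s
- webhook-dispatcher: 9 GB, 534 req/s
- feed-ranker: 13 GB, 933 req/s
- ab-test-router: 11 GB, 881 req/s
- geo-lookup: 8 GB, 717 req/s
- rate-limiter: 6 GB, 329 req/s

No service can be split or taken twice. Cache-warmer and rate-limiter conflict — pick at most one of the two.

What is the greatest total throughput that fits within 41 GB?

3140

Taking the top-ratio services first gives pdf-renderer + cache-warmer + email-composer + ab-test-router + geo-lookup for 2975 (37 GB).
Replace cache-warmer with webhook-dispatcher: the trade gains 165 net, giving 3140 at 41 GB.
The closest alternative, pdf-renderer + cache-warmer + feed-ranker + ab-test-router + geo-lookup, reaches only 3139.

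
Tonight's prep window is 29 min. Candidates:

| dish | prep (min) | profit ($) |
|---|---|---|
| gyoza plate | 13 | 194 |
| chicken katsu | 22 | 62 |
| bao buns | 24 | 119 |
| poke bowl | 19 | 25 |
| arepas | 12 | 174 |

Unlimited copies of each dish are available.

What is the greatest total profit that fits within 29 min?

388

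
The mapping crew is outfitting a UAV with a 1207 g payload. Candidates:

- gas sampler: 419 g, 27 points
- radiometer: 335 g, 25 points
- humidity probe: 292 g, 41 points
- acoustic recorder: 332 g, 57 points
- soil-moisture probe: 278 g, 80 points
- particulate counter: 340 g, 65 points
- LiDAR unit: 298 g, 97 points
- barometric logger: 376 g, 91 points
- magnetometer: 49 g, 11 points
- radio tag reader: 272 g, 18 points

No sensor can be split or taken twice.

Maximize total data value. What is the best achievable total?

The ratio ordering already packs tightly: soil-moisture probe + LiDAR unit + barometric logger + magnetometer, 1001 g, 279.
Runner-up humidity probe + acoustic recorder + soil-moisture probe + LiDAR unit tops out at 275.

279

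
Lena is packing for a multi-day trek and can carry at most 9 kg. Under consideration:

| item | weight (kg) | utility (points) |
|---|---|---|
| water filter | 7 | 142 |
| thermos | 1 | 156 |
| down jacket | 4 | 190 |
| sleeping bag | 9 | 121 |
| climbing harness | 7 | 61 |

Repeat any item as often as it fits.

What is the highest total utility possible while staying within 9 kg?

1404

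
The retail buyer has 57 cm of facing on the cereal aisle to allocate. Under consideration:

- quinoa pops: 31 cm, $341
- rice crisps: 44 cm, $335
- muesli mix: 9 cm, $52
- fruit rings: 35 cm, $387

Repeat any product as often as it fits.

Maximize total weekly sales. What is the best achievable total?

Density check — fruit rings 11.06, quinoa pops 11.00, rice crisps 7.61 are the best per cm.
2×muesli mix + fruit rings uses 53 of the 57 cm and totals 491.

491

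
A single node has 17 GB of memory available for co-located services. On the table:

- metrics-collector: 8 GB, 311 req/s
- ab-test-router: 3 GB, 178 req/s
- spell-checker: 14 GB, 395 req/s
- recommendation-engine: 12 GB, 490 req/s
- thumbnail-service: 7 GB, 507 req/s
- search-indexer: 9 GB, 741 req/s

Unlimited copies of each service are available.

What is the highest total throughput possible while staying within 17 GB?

Density check — search-indexer 82.33, thumbnail-service 72.43, ab-test-router 59.33 are the best per GB.
Best packing: thumbnail-service + search-indexer — 16 GB, 1248 total.
No other feasible combination exceeds 1248.

1248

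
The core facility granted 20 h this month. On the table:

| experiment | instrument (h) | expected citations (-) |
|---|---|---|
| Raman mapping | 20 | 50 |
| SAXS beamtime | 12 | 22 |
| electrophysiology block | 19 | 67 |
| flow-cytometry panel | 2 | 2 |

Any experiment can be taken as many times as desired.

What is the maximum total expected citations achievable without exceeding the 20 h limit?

67

By expected citations per h: electrophysiology block 3.53, Raman mapping 2.50, SAXS beamtime 1.83, flow-cytometry panel 1.00 lead.
Best packing: electrophysiology block — 19 h, 67 total.
That's the maximum — no swap from here does better than 67.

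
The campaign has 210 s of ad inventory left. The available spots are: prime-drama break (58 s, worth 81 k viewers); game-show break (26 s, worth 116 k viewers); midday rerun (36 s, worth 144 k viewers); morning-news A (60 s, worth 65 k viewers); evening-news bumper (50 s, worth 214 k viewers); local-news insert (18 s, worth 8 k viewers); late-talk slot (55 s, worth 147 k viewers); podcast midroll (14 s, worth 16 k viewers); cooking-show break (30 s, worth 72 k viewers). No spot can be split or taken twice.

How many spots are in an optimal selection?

5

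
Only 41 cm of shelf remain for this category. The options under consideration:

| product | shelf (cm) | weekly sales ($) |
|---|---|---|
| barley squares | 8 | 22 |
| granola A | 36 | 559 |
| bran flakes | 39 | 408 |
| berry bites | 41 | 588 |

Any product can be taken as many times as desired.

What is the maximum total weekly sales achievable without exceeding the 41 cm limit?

588

Greedy by ratio would take granola A: 36 cm used, total 559.
Dropping granola A frees 36 cm; slotting in berry bites (41 cm) lifts the total to 588 at 41 cm.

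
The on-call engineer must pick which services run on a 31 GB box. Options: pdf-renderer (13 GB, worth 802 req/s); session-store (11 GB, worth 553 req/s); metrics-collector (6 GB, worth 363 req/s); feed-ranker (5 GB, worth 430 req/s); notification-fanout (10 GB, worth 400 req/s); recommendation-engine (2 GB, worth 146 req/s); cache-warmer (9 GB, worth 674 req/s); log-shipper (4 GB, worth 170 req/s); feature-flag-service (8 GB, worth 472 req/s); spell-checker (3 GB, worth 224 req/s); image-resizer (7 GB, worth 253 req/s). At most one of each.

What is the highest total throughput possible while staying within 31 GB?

2163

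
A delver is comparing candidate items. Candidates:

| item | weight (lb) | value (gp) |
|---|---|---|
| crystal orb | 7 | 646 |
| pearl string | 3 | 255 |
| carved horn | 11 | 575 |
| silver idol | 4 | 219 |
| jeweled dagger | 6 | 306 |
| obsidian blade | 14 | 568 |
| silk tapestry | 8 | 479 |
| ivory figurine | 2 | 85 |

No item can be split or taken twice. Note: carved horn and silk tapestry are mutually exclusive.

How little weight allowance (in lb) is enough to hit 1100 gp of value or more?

14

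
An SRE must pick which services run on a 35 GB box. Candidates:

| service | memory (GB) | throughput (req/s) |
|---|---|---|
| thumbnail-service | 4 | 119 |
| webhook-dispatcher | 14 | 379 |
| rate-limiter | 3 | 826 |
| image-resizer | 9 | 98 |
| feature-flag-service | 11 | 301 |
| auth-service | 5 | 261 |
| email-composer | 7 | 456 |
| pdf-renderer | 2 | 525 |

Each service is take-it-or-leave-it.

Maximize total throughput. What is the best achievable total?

Density check — rate-limiter 275.33, pdf-renderer 262.50, email-composer 65.14, auth-service 52.20 are the best per GB.
The ratio heuristic lands on thumbnail-service + rate-limiter + feature-flag-service + auth-service + email-composer + pdf-renderer (2488) but leaves 3 GB idle.
The 11 GB tied up in feature-flag-service is better spent on webhook-dispatcher — total rises to 2566 (35 GB).
No other feasible combination exceeds 2566.

2566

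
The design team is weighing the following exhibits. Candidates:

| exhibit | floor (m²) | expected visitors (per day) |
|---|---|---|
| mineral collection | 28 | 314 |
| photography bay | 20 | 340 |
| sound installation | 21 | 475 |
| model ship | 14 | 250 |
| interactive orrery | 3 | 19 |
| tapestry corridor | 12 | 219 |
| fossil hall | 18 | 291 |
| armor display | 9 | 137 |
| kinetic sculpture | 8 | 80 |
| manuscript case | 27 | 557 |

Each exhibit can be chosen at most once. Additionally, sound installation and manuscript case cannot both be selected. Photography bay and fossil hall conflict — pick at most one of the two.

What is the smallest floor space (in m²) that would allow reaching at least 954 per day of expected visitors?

Look for the lowest-floor combination reaching 954.
sound installation + model ship + interactive orrery + tapestry corridor: 963 expected visitors at 50 m².
Below 50 m² the best achievable stays under 954.

50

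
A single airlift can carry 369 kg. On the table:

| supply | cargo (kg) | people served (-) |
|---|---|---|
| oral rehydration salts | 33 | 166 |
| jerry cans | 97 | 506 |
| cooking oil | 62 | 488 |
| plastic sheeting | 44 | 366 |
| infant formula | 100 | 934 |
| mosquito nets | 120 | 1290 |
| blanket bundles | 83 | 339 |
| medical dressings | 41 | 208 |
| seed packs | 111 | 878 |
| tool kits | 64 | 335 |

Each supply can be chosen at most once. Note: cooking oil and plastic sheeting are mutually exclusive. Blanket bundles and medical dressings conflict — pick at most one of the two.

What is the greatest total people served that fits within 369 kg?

3268

Oral rehydration salts + infant formula + mosquito nets + seed packs uses 364 of the 369 kg and totals 3268.
Runner-up plastic sheeting + infant formula + mosquito nets + medical dressings + tool kits tops out at 3133.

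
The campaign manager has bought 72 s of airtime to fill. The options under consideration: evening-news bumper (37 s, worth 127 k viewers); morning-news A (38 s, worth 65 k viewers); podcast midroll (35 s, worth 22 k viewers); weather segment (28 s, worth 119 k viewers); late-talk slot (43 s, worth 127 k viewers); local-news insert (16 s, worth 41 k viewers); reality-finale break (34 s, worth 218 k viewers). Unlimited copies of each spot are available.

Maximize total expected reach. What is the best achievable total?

436

2×reality-finale break uses 68 of the 72 s and totals 436.
That's the maximum — no swap from here does better than 436.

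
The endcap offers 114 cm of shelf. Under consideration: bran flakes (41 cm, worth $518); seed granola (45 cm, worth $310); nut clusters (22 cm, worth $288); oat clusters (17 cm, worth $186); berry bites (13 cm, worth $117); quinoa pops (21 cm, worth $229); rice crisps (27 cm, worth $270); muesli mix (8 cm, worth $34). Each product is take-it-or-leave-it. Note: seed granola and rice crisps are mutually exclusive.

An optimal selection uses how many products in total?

The maximum weekly sales within 114 cm is 1338.
One optimal bundle: bran flakes + nut clusters + oat clusters + berry bites + quinoa pops (114 cm).
Any selection reaching 1338 contains exactly 5 products.

5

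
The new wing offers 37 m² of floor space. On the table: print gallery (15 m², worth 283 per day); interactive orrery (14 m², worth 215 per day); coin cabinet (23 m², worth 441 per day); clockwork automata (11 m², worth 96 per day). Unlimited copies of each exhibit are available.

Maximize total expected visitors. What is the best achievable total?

656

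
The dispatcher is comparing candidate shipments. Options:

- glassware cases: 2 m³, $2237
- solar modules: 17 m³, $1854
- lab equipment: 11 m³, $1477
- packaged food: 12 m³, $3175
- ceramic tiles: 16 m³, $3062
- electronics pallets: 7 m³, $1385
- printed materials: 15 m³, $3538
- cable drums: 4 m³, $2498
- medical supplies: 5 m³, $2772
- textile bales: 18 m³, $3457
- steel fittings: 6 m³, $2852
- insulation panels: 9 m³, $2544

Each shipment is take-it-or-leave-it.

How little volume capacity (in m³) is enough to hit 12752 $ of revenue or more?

26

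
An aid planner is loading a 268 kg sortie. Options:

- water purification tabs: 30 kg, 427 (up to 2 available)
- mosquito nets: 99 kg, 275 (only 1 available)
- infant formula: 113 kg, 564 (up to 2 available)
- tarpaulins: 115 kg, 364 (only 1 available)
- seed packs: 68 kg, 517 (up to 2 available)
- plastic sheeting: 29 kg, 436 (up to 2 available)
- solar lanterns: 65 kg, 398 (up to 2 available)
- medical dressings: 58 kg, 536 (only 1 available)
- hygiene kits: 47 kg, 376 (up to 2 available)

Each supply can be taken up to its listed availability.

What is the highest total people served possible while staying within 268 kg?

2779

Filling by ratio: 2×water purification tabs + 2×plastic sheeting + medical dressings + hygiene kits for 2638, with 45 kg left unused.
Replace hygiene kits with seed packs: the trade gains 141 net, giving 2779 at 244 kg.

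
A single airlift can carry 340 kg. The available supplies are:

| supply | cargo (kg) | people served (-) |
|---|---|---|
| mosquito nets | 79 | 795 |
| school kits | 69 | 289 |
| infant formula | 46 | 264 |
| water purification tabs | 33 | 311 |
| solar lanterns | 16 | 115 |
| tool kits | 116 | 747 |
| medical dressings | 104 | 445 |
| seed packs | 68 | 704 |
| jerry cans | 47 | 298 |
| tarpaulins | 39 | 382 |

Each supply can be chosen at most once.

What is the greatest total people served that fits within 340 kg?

Filling by ratio: mosquito nets + infant formula + water purification tabs + solar lanterns + seed packs + jerry cans + tarpaulins for 2869, with 12 kg left unused.
The 109 kg tied up in infant formula and solar lanterns and jerry cans is better spent on tool kits — total rises to 2939 (335 kg).
That's the maximum — no swap from here does better than 2939.

2939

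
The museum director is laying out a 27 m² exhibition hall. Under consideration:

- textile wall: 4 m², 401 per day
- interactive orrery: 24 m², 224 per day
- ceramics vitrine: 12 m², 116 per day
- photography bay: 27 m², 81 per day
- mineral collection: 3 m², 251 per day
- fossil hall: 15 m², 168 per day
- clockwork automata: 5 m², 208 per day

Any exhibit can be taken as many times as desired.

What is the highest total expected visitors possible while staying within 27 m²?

2657

By expected visitors per m²: textile wall 100.25, mineral collection 83.67, clockwork automata 41.60 lead.
6×textile wall + mineral collection uses 27 of the 27 m² and totals 2657.
Every other selection either busts 27 m² or fails to beat 2657.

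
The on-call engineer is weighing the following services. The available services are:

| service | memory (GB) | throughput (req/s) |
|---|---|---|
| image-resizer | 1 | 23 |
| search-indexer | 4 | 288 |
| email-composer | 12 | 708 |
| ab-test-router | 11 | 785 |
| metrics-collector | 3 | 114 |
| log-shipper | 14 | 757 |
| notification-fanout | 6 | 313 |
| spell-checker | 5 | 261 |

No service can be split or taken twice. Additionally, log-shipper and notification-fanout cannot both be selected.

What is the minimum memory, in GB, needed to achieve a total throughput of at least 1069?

Need the lightest bundle worth ≥ 1069.
search-indexer + ab-test-router: 1073 throughput at 15 GB.
Below 15 GB the best achievable stays under 1069.

15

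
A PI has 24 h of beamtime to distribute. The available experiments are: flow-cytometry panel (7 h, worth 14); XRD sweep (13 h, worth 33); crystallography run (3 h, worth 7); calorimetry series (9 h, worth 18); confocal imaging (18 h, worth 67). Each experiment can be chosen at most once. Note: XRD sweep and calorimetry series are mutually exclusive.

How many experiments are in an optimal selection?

2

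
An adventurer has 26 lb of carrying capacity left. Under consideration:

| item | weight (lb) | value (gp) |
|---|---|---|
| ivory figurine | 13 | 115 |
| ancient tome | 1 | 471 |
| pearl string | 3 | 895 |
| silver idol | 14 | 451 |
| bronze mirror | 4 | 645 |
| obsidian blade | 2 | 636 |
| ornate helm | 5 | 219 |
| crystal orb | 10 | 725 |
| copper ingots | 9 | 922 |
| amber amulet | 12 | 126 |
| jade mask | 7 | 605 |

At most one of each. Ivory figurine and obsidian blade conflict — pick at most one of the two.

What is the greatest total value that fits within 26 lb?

Taking ancient tome + pearl string + bronze mirror + obsidian blade + copper ingots + jade mask: 26 lb used, 4174 in value.

4174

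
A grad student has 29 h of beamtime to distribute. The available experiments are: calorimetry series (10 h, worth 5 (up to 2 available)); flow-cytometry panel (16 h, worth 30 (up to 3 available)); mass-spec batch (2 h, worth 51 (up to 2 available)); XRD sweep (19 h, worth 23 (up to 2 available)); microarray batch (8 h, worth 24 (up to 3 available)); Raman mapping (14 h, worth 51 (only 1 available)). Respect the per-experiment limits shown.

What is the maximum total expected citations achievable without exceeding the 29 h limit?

177

Best packing: 2×mass-spec batch + microarray batch + Raman mapping — 26 h, 177 total.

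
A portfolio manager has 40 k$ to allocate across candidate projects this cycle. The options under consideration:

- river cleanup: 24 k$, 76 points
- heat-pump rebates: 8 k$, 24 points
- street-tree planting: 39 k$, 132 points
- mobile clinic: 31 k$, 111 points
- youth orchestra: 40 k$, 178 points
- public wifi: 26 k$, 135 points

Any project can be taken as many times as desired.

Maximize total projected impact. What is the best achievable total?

178

Density check — public wifi 5.19, youth orchestra 4.45, mobile clinic 3.58, street-tree planting 3.38 are the best per k$.
Greedy by ratio would take heat-pump rebates + public wifi: 34 k$ used, total 159.
The 34 k$ tied up in heat-pump rebates and public wifi is better spent on youth orchestra — total rises to 178 (40 k$).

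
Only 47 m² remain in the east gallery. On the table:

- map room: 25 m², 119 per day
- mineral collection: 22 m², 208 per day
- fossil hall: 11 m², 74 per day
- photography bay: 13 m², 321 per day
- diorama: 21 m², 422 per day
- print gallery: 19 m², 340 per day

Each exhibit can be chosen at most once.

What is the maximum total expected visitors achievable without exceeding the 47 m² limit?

817

Fossil hall + photography bay + diorama uses 45 of the 47 m² and totals 817.
Runner-up diorama + print gallery tops out at 762.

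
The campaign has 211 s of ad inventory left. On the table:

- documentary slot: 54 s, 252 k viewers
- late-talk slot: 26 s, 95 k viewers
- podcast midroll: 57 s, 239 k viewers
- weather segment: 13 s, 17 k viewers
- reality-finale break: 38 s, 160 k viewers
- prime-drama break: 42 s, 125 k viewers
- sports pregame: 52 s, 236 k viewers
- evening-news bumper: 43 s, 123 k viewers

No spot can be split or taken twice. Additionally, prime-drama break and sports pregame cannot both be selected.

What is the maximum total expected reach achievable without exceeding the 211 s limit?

887

Density check — documentary slot 4.67, sports pregame 4.54, reality-finale break 4.21, podcast midroll 4.19 are the best per s.
The ratio ordering already packs tightly: documentary slot + podcast midroll + reality-finale break + sports pregame, 201 s, 887.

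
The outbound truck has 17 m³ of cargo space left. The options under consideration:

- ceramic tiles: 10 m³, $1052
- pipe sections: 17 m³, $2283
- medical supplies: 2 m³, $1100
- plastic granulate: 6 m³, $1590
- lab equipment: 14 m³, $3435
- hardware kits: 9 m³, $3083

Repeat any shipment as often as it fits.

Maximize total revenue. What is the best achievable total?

Taking 8×medical supplies: 16 m³ used, 8800 in revenue.
Nothing else within 17 m³ beats 8800.

8800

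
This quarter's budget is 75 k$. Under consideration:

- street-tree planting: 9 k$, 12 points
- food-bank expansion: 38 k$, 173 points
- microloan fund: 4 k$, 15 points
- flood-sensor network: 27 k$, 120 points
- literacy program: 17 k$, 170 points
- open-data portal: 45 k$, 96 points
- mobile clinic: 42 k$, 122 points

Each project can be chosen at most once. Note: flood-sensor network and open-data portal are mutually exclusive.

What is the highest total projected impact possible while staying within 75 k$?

Street-tree planting + food-bank expansion + microloan fund + literacy program uses 68 of the 75 k$ and totals 370.
That's the maximum — no feasible swap from here does better than 370.

370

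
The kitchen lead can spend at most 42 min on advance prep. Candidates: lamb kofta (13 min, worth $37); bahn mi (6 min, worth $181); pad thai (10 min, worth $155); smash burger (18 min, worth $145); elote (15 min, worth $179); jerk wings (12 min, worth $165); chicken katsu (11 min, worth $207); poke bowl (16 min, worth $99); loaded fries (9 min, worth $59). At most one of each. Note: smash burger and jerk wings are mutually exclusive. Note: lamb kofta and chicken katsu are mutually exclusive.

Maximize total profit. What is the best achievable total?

The ratio heuristic lands on bahn mi + pad thai + jerk wings + chicken katsu (708) but leaves 3 min idle.
Replace jerk wings with elote: the trade gains 14 net, giving 722 at 42 min.

722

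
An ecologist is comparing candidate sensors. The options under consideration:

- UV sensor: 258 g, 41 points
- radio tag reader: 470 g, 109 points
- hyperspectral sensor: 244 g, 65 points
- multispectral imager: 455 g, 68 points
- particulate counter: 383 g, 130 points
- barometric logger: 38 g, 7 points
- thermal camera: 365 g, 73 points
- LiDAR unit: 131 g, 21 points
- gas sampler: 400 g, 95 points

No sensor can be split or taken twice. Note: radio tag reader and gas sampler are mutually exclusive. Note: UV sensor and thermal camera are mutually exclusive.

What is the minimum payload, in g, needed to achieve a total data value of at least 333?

1323

Minimise g subject to total data value ≥ 333.
Taking UV sensor + hyperspectral sensor + particulate counter + barometric logger + gas sampler gives 338 (≥ 333) for 1323 g.
Below 1323 g the best achievable stays under 333.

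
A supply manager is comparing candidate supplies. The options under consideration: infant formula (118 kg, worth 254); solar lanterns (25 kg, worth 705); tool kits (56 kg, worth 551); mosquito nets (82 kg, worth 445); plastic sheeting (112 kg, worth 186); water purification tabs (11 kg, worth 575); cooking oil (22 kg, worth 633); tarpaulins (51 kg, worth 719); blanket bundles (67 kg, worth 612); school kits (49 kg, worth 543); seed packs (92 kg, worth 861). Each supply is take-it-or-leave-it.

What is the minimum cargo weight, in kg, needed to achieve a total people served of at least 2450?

Look for the lowest-cargo combination reaching 2450.
Taking solar lanterns + water purification tabs + cooking oil + school kits gives 2456 (≥ 2450) for 107 kg.
No combination under 107 kg hits 2450.

107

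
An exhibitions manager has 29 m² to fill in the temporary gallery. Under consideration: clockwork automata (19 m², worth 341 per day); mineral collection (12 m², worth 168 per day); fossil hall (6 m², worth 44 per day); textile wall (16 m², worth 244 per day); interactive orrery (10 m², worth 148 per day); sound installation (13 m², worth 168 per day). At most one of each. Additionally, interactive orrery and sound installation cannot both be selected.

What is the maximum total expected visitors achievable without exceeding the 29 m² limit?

489

Best packing: clockwork automata + interactive orrery — 29 m², 489 total.
Nothing else feasible within 29 m² beats 489.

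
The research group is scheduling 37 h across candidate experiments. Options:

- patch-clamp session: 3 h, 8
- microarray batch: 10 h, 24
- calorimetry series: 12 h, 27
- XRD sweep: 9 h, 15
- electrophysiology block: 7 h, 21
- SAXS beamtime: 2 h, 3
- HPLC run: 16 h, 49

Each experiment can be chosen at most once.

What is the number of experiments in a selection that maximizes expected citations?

Best achievable expected citations is 102.
One optimal bundle: patch-clamp session + microarray batch + electrophysiology block + HPLC run (36 h).
Every optimal selection uses 4 experiments.

4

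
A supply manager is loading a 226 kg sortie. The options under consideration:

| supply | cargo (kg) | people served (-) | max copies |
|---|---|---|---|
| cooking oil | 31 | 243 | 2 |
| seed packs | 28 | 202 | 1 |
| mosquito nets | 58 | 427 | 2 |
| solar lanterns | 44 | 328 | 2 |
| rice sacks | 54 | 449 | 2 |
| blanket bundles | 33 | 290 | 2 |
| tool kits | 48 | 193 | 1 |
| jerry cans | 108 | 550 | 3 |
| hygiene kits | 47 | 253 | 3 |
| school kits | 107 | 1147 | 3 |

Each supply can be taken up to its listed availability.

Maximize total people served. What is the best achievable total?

Best packing: 2×school kits — 214 kg, 2294 total.
No other feasible combination exceeds 2294.

2294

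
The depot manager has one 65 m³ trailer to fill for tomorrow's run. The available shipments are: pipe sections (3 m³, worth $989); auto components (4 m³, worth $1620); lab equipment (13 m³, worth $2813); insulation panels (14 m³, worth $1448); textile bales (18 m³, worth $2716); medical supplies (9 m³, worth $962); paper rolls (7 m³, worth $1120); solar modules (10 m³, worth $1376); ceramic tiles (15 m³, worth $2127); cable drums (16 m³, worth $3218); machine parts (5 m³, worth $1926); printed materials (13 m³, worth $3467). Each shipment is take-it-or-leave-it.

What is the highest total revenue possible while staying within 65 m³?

Filling by ratio: pipe sections + auto components + lab equipment + paper rolls + cable drums + machine parts + printed materials for 15153, with 4 m³ left unused.
The 7 m³ tied up in paper rolls is better spent on solar modules — total rises to 15409 (64 m³).
The closest alternative, pipe sections + auto components + lab equipment + paper rolls + cable drums + machine parts + printed materials, reaches only 15153.

15409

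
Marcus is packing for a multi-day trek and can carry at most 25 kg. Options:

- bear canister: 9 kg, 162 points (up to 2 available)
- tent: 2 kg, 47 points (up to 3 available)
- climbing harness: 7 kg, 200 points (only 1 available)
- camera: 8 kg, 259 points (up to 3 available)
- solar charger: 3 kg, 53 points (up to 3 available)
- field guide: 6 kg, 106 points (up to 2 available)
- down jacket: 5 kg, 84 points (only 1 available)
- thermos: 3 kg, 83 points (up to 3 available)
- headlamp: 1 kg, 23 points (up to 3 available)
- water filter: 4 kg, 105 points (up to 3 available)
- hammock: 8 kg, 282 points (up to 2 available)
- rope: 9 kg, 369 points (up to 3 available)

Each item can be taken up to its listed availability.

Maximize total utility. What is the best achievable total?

938

Taking climbing harness + 2×rope: 25 kg used, 938 in utility.
No other feasible combination exceeds 938.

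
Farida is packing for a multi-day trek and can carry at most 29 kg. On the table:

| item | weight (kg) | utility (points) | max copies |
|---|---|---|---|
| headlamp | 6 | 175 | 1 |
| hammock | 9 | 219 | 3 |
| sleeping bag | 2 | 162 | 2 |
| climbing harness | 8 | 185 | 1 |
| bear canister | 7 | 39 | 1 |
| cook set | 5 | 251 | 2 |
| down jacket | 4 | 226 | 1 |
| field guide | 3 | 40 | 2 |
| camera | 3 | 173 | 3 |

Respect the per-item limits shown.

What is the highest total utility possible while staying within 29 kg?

1571

The ratio ordering already packs tightly: 2×sleeping bag + 2×cook set + down jacket + 3×camera, 27 kg, 1571.
That's the maximum — no swap from here does better than 1571.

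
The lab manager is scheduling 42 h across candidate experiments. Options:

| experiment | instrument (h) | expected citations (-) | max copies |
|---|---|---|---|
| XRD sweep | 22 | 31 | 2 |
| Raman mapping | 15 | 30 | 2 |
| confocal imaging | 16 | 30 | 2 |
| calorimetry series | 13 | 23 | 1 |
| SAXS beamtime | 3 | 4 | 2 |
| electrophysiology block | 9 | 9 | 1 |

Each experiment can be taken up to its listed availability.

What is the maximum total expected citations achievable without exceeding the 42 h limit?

Taking the top-ratio experiments first gives 2×Raman mapping + 2×SAXS beamtime for 68 (36 h).
The 3 h tied up in SAXS beamtime is better spent on electrophysiology block — total rises to 73 (42 h).
No other feasible combination exceeds 73.

73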